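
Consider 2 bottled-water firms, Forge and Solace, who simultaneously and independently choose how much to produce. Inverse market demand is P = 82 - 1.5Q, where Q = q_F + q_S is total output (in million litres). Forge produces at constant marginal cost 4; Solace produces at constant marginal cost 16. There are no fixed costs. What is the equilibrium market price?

Forge's profit: π_F = (82 - 1.5Q)q_F - (4q_F). Setting ∂π_F/∂q_F = 0: 78 - 3q_F - (3/2)(q_S) = 0.
Solace's first-order condition: 66 - 3q_S - (3/2)(q_F) = 0.
Best responses: q_F = (78 - (3/2)q_S)/3, q_S = (66 - (3/2)q_F)/3.
Solving the pair: q_F = 20, q_S = 12.
Total output Q = 32, so price P = 82 - (3/2)·32 = 34.

34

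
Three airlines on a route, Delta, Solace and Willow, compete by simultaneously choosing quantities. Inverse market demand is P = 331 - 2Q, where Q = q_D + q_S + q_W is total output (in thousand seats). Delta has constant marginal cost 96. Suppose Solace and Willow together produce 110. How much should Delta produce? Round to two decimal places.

With rivals' combined output fixed at 110, Delta's profit is π_D = (331 - 2·110 - 2q_D)q_D - (96q_D) = (111 - 2q_D)q_D - (96q_D).
∂π_D/∂q_D = 15 - 4q_D = 0, so q_D = 15/4.

3.75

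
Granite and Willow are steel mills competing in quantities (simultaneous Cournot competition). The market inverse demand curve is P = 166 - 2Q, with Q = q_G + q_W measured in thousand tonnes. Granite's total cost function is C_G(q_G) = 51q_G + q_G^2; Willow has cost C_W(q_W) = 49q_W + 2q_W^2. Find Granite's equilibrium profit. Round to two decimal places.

729.23

Granite's profit: π_G = (166 - 2Q)q_G - (51q_G + q_G²). Setting ∂π_G/∂q_G = 0: 115 - 6q_G - 2(q_W) = 0.
Willow's first-order condition: 117 - 8q_W - 2(q_G) = 0.
So q_G = (115 - 2q_W)/6 and q_W = (117 - 2q_G)/8.
Solving the pair: q_G = 343/22, q_W = 118/11.
Price P = 166 - 2·(579/22) = 1247/11.
Granite's profit: (1247/11)·(343/22) - 51·(343/22) - (343/22)² = 729.2293.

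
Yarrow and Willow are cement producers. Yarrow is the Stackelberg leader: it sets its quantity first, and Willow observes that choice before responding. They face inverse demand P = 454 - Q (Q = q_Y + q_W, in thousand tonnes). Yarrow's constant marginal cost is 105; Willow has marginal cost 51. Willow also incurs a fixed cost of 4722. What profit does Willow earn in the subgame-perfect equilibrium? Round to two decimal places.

Solve by backward induction. Given q_Y, the follower Willow maximises π_W = (454 - q_Y - q_W)q_W - 51q_W.
Follower FOC: 403 - q_Y - 2q_W = 0, so q_W(q_Y) = (403 - q_Y)/2.
The leader anticipates this reaction. Substituting into P = 454 - Q gives P = 505/2 - (1/2)q_Y, so π_Y = (505/2 - (1/2)q_Y)q_Y - 105q_Y.
Maximising: ∂π_Y/∂q_Y = 295/2 - q_Y = 0, giving q_Y = 295/2.
Then q_W = (403 - 295/2)/2 = 511/4.
Price P = 454 - 1101/4 = 715/4.
Willow's profit: (715/4 - 51)·(511/4) - 4722 = 11598.0625.

11598.06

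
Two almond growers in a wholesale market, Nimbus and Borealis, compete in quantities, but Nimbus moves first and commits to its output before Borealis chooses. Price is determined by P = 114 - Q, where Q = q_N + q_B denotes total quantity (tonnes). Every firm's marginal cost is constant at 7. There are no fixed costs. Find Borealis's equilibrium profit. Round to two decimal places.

715.56

Solve by backward induction. Given q_N, the follower Borealis maximises π_B = (114 - q_N - q_B)q_B - 7q_B.
∂π_B/∂q_B = 107 - q_N - 2q_B = 0 gives the reaction function q_B = (107 - q_N)/2.
The leader anticipates this reaction. Substituting into P = 114 - Q gives P = 121/2 - (1/2)q_N, so π_N = (121/2 - (1/2)q_N)q_N - 7q_N.
The leader's first-order condition 107/2 - q_N = 0 yields q_N = 107/2.
Then q_B = (107 - 107/2)/2 = 107/4.
Price P = 114 - 321/4 = 135/4.
Borealis's profit: (135/4 - 7)·(107/4) = 715.5625.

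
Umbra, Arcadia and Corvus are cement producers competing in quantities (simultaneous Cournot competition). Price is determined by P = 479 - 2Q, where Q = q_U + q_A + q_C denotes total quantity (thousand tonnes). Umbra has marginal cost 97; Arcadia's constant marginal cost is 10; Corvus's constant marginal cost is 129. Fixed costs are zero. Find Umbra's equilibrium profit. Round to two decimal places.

3341.53

Umbra's profit: π_U = (479 - 2Q)q_U - (97q_U). Setting ∂π_U/∂q_U = 0: 382 - 4q_U - 2(q_A + q_C) = 0.
Arcadia's first-order condition: 469 - 4q_A - 2(q_U + q_C) = 0.
Corvus's profit: π_C = (479 - 2Q)q_C - (129q_C). Setting ∂π_C/∂q_C = 0: 350 - 4q_C - 2(q_U + q_A) = 0.
Summing all 3 equations gives 1201 − 8Q = 0, hence Q = 1201/8.
Back-substituting: q_U = (382 − 1201/4)/2 = 327/8, q_A = (469 − 1201/4)/2 = 675/8, q_C = (350 − 1201/4)/2 = 199/8.
Price P = 479 - 2·(1201/8) = 715/4.
Umbra's profit: (715/4 - 97)·(327/8) = 3341.5313.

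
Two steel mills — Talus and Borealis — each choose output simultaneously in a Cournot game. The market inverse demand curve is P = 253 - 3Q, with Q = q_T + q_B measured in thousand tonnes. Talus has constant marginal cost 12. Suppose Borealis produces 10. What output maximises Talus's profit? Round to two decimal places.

With the rival's output fixed at 10, Talus's profit is π_T = (253 - 3·10 - 3q_T)q_T - (12q_T) = (223 - 3q_T)q_T - (12q_T).
∂π_T/∂q_T = 211 - 6q_T = 0, so q_T = 211/6.

35.17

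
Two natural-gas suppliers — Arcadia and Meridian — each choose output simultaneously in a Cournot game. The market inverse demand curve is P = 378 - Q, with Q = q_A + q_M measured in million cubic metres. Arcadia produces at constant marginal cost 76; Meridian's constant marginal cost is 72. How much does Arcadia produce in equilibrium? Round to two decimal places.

99.33

Arcadia's profit: π_A = (378 - Q)q_A - (76q_A). Setting ∂π_A/∂q_A = 0: 302 - 2q_A - (q_M) = 0.
Meridian's first-order condition: 306 - 2q_M - (q_A) = 0.
Best responses: q_A = (302 - q_M)/2, q_M = (306 - q_A)/2.
Substituting one into the other gives q_A = 298/3 and q_M = 310/3.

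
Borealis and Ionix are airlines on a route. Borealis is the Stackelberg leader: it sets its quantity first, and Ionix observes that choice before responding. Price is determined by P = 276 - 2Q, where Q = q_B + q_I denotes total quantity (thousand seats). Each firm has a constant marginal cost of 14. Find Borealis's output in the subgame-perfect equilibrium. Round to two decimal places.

The follower Ionix best-responds to any q_B: π_I = (276 - 2Q)q_I - 14q_I.
Follower FOC: 262 - 2q_B - 4q_I = 0, so q_I(q_B) = (262 - 2q_B)/4.
Borealis substitutes q_I(q_B) into its own profit: π_B = q_B(276 - 2q_B - (262 - 2q_B)/2) - 14q_B = (145 - q_B)q_B - 14q_B.
The leader's first-order condition 131 - 2q_B = 0 yields q_B = 131/2.
Then q_I = (262 - 2·(131/2))/4 = 131/4.

65.50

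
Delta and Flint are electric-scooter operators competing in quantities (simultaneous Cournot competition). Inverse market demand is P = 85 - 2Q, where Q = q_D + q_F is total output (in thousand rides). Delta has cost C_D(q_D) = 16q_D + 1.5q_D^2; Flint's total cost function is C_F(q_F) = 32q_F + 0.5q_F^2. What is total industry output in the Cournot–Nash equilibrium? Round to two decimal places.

15.23

Delta's profit: π_D = (85 - 2Q)q_D - (16q_D + (3/2)q_D²). Setting ∂π_D/∂q_D = 0: 69 - 7q_D - 2(q_F) = 0.
Flint's profit: π_F = (85 - 2Q)q_F - (32q_F + (1/2)q_F²). Setting ∂π_F/∂q_F = 0: 53 - 5q_F - 2(q_D) = 0.
Best responses: q_D = (69 - 2q_F)/7, q_F = (53 - 2q_D)/5.
Substituting one into the other gives q_D = 239/31 and q_F = 233/31.
Total output Q = 239/31 + 233/31 = 472/31.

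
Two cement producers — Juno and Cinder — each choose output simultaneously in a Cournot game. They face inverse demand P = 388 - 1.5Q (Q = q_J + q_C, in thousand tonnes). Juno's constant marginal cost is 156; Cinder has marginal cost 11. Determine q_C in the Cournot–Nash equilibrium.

Juno's profit: π_J = (388 - 1.5Q)q_J - (156q_J). Setting ∂π_J/∂q_J = 0: 232 - 3q_J - (3/2)(q_C) = 0.
Cinder's first-order condition: 377 - 3q_C - (3/2)(q_J) = 0.
Rearranging gives the reaction functions q_J = (232 - (3/2)q_C)/3 and q_C = (377 - (3/2)q_J)/3.
Solving the pair: q_J = 58/3, q_C = 116.

116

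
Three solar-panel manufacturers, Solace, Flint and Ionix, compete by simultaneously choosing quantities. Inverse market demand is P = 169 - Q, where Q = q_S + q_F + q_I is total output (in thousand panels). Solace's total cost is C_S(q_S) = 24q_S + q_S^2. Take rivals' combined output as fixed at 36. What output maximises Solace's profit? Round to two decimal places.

With rivals' combined output fixed at 36, Solace's profit is π_S = (169 - 36 - q_S)q_S - (24q_S + q_S²) = (133 - q_S)q_S - (24q_S + q_S²).
∂π_S/∂q_S = 109 - 4q_S = 0, so q_S = 109/4.

27.25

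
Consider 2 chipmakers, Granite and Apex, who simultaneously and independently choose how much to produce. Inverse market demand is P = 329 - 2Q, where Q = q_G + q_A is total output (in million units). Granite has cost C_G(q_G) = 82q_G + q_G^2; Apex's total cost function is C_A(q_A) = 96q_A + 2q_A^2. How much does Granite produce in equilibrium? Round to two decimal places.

Granite's profit: π_G = (329 - 2Q)q_G - (82q_G + q_G²). Setting ∂π_G/∂q_G = 0: 247 - 6q_G - 2(q_A) = 0.
Apex's first-order condition: 233 - 8q_A - 2(q_G) = 0.
Rearranging gives the reaction functions q_G = (247 - 2q_A)/6 and q_A = (233 - 2q_G)/8.
Solving the pair: q_G = 755/22, q_A = 226/11.

34.32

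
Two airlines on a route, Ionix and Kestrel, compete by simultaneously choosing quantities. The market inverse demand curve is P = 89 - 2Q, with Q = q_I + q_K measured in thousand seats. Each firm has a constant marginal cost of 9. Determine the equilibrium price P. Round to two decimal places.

A representative firm's profit is π_i = q_i(89 - 2Q) - 9q_i.
Setting ∂π_i/∂q_i = 0 with rivals' quantities fixed: 80 - 4q_i - 2q_j = 0.
With identical firms every q_j equals q_i, so q_j = q_i and 80 = 6q_i, giving q_i = 40/3.
Total output Q = 80/3, so price P = 89 - 2·(80/3) = 107/3.

35.67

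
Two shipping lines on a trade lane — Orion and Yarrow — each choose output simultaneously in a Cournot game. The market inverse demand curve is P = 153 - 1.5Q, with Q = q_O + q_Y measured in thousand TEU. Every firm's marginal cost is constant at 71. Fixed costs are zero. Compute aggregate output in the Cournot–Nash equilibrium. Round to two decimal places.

A representative firm's profit is π_i = q_i(153 - 1.5Q) - 71q_i.
First-order condition (treating rivals' output as given): 82 - 3q_i - (3/2)q_j = 0.
With identical firms every q_j equals q_i, so q_j = q_i and 82 = (9/2)q_i, giving q_i = 164/9.
Total output Q = 164/9 + 164/9 = 328/9.

36.44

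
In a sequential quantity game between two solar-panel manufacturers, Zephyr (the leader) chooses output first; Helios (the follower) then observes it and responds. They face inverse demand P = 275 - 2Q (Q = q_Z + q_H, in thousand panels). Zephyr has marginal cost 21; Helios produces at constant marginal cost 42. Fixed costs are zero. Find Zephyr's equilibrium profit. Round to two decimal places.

The follower Helios best-responds to any q_Z: π_H = (275 - 2Q)q_H - 42q_H.
∂π_H/∂q_H = 233 - 2q_Z - 4q_H = 0 gives the reaction function q_H = (233 - 2q_Z)/4.
Zephyr substitutes q_H(q_Z) into its own profit: π_Z = q_Z(275 - 2q_Z - (233 - 2q_Z)/2) - 21q_Z = (317/2 - q_Z)q_Z - 21q_Z.
The leader's first-order condition 275/2 - 2q_Z = 0 yields q_Z = 275/4.
Then q_H = (233 - 2·(275/4))/4 = 191/8.
Price P = 275 - 2·(741/8) = 359/4.
Zephyr's profit: (359/4 - 21)·(275/4) = 4726.5625.

4726.56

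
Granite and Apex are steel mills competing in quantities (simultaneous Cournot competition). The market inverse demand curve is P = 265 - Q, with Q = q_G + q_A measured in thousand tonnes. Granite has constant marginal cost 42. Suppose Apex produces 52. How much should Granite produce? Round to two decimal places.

85.50

With the rival's output fixed at 52, Granite's profit is π_G = (265 - 52 - q_G)q_G - (42q_G) = (213 - q_G)q_G - (42q_G).
∂π_G/∂q_G = 171 - 2q_G = 0, so q_G = 171/2.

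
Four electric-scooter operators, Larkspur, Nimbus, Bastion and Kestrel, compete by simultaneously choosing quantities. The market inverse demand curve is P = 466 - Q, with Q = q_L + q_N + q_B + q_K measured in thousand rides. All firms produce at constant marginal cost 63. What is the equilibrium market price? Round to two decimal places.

A representative firm's profit is π_i = q_i(466 - Q) - 63q_i.
Setting ∂π_i/∂q_i = 0 with rivals' quantities fixed: 403 - 2q_i - Σ_{j≠i} q_j = 0.
By symmetry each firm produces the same amount; substituting Σ_{j≠i} q_j = 3q_i yields q_i = 403/5.
Total output Q = 1612/5, so price P = 466 - 1612/5 = 718/5.

143.60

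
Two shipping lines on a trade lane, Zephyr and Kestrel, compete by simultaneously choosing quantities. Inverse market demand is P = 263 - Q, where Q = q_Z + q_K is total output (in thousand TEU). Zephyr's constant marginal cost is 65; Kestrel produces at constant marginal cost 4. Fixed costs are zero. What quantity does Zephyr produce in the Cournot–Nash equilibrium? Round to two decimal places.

45.67

Zephyr's profit: π_Z = (263 - Q)q_Z - (65q_Z). Setting ∂π_Z/∂q_Z = 0: 198 - 2q_Z - (q_K) = 0.
Kestrel's first-order condition: 259 - 2q_K - (q_Z) = 0.
So q_Z = (198 - q_K)/2 and q_K = (259 - q_Z)/2.
Substituting one into the other gives q_Z = 137/3 and q_K = 320/3.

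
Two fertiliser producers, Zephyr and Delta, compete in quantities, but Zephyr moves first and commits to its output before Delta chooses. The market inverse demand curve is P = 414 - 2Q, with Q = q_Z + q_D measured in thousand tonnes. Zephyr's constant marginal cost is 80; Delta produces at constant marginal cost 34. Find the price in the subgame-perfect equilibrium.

152

The follower Delta best-responds to any q_Z: π_D = (414 - 2Q)q_D - 34q_D.
Setting the follower's marginal profit to zero, 380 - 2q_Z - 4q_D = 0, i.e. q_D = (380 - 2q_Z)/4.
The leader anticipates this reaction. Substituting into P = 414 - 2Q gives P = 224 - q_Z, so π_Z = (224 - q_Z)q_Z - 80q_Z.
Maximising: ∂π_Z/∂q_Z = 144 - 2q_Z = 0, giving q_Z = 72.
Then q_D = (380 - 2·72)/4 = 59.
Total output Q = 131, so price P = 414 - 2·131 = 152.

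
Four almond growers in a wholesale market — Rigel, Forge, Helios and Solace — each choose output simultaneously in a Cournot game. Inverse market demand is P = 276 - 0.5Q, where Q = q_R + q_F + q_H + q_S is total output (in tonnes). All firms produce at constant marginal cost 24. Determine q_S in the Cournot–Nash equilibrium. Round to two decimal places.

A representative firm's profit is π_i = q_i(276 - 0.5Q) - 24q_i.
Setting ∂π_i/∂q_i = 0 with rivals' quantities fixed: 252 - q_i - (1/2)·Σ_{j≠i} q_j = 0.
By symmetry each firm produces the same amount; substituting Σ_{j≠i} q_j = 3q_i yields q_i = 252/(5/2) = 504/5.

100.80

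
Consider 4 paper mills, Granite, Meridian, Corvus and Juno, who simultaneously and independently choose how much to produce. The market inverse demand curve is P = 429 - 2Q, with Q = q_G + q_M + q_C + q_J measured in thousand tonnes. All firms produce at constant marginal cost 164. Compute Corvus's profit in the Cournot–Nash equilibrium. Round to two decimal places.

1404.50

Each firm earns π_i = (429 - 2Q)q_i - 164q_i.
First-order condition (treating rivals' output as given): 265 - 4q_i - 2·Σ_{j≠i} q_j = 0.
With identical firms every q_j equals q_i, so Σ_{j≠i} q_j = 3q_i and 265 = 10q_i, giving q_i = 53/2.
Price P = 429 - 2·106 = 217.
Corvus's profit: (217 - 164)·(53/2) = 1404.5000.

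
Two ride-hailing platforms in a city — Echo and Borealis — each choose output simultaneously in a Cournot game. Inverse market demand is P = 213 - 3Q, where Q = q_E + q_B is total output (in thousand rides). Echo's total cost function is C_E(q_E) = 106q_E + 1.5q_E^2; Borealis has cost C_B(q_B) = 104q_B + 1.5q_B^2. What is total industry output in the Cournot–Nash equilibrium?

18

Echo's profit: π_E = (213 - 3Q)q_E - (106q_E + (3/2)q_E²). Setting ∂π_E/∂q_E = 0: 107 - 9q_E - 3(q_B) = 0.
Borealis's first-order condition: 109 - 9q_B - 3(q_E) = 0.
Best responses: q_E = (107 - 3q_B)/9, q_B = (109 - 3q_E)/9.
Solving the pair: q_E = 53/6, q_B = 55/6.
Total output Q = 53/6 + 55/6 = 18.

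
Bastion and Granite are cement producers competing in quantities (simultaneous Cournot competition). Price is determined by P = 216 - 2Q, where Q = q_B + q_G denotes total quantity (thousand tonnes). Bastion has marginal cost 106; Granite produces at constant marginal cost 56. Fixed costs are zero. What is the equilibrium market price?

126

Bastion's profit: π_B = (216 - 2Q)q_B - (106q_B). Setting ∂π_B/∂q_B = 0: 110 - 4q_B - 2(q_G) = 0.
Granite's profit: π_G = (216 - 2Q)q_G - (56q_G). Setting ∂π_G/∂q_G = 0: 160 - 4q_G - 2(q_B) = 0.
Rearranging gives the reaction functions q_B = (110 - 2q_G)/4 and q_G = (160 - 2q_B)/4.
Solving the pair: q_B = 10, q_G = 35.
Total output Q = 45, so price P = 216 - 2·45 = 126.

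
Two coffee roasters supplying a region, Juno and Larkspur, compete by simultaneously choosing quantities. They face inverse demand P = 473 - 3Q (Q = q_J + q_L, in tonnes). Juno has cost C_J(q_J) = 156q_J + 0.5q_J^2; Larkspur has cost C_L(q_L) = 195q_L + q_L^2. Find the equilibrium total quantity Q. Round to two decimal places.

57.38

Juno's profit: π_J = (473 - 3Q)q_J - (156q_J + (1/2)q_J²). Setting ∂π_J/∂q_J = 0: 317 - 7q_J - 3(q_L) = 0.
Larkspur's profit: π_L = (473 - 3Q)q_L - (195q_L + q_L²). Setting ∂π_L/∂q_L = 0: 278 - 8q_L - 3(q_J) = 0.
So q_J = (317 - 3q_L)/7 and q_L = (278 - 3q_J)/8.
Solving the pair: q_J = 1702/47, q_L = 995/47.
Total output Q = 1702/47 + 995/47 = 57.3830.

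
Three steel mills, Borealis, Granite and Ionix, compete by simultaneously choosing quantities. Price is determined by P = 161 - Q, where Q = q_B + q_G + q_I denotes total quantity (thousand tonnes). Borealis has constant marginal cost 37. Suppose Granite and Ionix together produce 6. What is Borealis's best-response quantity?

With rivals' combined output fixed at 6, Borealis's profit is π_B = (161 - 6 - q_B)q_B - (37q_B) = (155 - q_B)q_B - (37q_B).
∂π_B/∂q_B = 118 - 2q_B = 0, so q_B = 59.

59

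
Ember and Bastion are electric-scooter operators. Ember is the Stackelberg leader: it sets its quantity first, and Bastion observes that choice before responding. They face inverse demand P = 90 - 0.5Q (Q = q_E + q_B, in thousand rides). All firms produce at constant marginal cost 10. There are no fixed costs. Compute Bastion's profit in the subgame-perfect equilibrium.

800

The follower Bastion best-responds to any q_E: π_B = (90 - 0.5Q)q_B - 10q_B.
∂π_B/∂q_B = 80 - (1/2)q_E - q_B = 0 gives the reaction function q_B = (80 - (1/2)q_E).
The leader anticipates this reaction. Substituting into P = 90 - 0.5Q gives P = 50 - (1/4)q_E, so π_E = (50 - (1/4)q_E)q_E - 10q_E.
The leader's first-order condition 40 - (1/2)q_E = 0 yields q_E = 80.
Then q_B = (80 - (1/2)·80) = 40.
Price P = 90 - (1/2)·120 = 30.
Bastion's profit: (30 - 10)·40 = 800.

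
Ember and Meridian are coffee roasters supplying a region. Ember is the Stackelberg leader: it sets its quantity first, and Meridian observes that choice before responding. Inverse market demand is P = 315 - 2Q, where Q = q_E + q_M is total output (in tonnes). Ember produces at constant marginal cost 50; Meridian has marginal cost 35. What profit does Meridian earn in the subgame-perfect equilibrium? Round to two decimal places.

3003.13

The follower Meridian best-responds to any q_E: π_M = (315 - 2Q)q_M - 35q_M.
Follower FOC: 280 - 2q_E - 4q_M = 0, so q_M(q_E) = (280 - 2q_E)/4.
The leader anticipates this reaction. Substituting into P = 315 - 2Q gives P = 175 - q_E, so π_E = (175 - q_E)q_E - 50q_E.
Maximising: ∂π_E/∂q_E = 125 - 2q_E = 0, giving q_E = 125/2.
Then q_M = (280 - 2·(125/2))/4 = 155/4.
Price P = 315 - 2·(405/4) = 225/2.
Meridian's profit: (225/2 - 35)·(155/4) = 3003.1250.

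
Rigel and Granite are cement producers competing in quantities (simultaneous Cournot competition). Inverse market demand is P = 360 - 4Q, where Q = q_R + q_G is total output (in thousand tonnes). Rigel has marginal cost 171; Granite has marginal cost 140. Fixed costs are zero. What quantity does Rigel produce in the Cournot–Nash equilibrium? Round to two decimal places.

Rigel's profit: π_R = (360 - 4Q)q_R - (171q_R). Setting ∂π_R/∂q_R = 0: 189 - 8q_R - 4(q_G) = 0.
Granite's profit: π_G = (360 - 4Q)q_G - (140q_G). Setting ∂π_G/∂q_G = 0: 220 - 8q_G - 4(q_R) = 0.
Rearranging gives the reaction functions q_R = (189 - 4q_G)/8 and q_G = (220 - 4q_R)/8.
Solving the pair: q_R = 79/6, q_G = 251/12.

13.17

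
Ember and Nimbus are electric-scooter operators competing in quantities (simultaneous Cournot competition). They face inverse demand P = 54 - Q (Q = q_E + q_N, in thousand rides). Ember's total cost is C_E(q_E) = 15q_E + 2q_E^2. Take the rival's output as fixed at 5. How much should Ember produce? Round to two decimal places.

5.67

With the rival's output fixed at 5, Ember's profit is π_E = (54 - 5 - q_E)q_E - (15q_E + 2q_E²) = (49 - q_E)q_E - (15q_E + 2q_E²).
∂π_E/∂q_E = 34 - 6q_E = 0, so q_E = 17/3.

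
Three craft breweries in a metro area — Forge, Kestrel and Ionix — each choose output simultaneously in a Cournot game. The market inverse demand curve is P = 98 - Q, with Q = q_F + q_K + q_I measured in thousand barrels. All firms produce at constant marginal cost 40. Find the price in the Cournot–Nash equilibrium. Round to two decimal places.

A representative firm's profit is π_i = q_i(98 - Q) - 40q_i.
Setting ∂π_i/∂q_i = 0 with rivals' quantities fixed: 58 - 2q_i - Σ_{j≠i} q_j = 0.
With identical firms every q_j equals q_i, so Σ_{j≠i} q_j = 2q_i and 58 = 4q_i, giving q_i = 29/2.
Total output Q = 87/2, so price P = 98 - 87/2 = 109/2.

54.50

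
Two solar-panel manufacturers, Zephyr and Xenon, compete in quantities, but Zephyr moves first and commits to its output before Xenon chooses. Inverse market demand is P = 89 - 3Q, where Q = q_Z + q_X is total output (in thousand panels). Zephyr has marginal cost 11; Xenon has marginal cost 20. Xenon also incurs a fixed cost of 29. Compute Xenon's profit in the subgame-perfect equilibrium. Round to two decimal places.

25.19

Solve by backward induction. Given q_Z, the follower Xenon maximises π_X = (89 - 3q_Z - 3q_X)q_X - 20q_X.
∂π_X/∂q_X = 69 - 3q_Z - 6q_X = 0 gives the reaction function q_X = (69 - 3q_Z)/6.
The leader anticipates this reaction. Substituting into P = 89 - 3Q gives P = 109/2 - (3/2)q_Z, so π_Z = (109/2 - (3/2)q_Z)q_Z - 11q_Z.
Leader FOC: 87/2 - 3q_Z = 0, so q_Z = 29/2.
Then q_X = (69 - 3·(29/2))/6 = 17/4.
Price P = 89 - 3·(75/4) = 131/4.
Xenon's profit: (131/4 - 20)·(17/4) - 29 = 403/16.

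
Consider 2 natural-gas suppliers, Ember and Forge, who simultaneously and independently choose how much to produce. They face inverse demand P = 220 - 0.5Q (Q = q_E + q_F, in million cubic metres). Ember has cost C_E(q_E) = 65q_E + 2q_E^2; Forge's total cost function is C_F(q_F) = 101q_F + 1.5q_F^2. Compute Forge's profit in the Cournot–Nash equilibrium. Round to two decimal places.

1373.15

Ember's profit: π_E = (220 - 0.5Q)q_E - (65q_E + 2q_E²). Setting ∂π_E/∂q_E = 0: 155 - 5q_E - (1/2)(q_F) = 0.
Forge's profit: π_F = (220 - 0.5Q)q_F - (101q_F + (3/2)q_F²). Setting ∂π_F/∂q_F = 0: 119 - 4q_F - (1/2)(q_E) = 0.
Rearranging gives the reaction functions q_E = (155 - (1/2)q_F)/5 and q_F = (119 - (1/2)q_E)/4.
Solving the pair: q_E = 28.3797, q_F = 26.2025.
Price P = 220 - (1/2)·54.5823 = 192.7089.
Forge's profit: 192.7089·26.2025 - 101·26.2025 - (3/2)·26.2025² = 1373.1453.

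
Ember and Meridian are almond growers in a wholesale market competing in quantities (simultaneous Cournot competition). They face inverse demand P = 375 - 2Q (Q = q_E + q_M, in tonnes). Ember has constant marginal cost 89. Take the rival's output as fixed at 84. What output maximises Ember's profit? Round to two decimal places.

With the rival's output fixed at 84, Ember's profit is π_E = (375 - 2·84 - 2q_E)q_E - (89q_E) = (207 - 2q_E)q_E - (89q_E).
∂π_E/∂q_E = 118 - 4q_E = 0, so q_E = 59/2.

29.50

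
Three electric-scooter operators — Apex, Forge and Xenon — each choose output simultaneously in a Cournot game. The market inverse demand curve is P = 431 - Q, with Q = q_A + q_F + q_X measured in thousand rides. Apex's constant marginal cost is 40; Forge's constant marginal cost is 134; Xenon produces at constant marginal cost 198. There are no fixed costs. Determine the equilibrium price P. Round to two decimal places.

Apex's profit: π_A = (431 - Q)q_A - (40q_A). Setting ∂π_A/∂q_A = 0: 391 - 2q_A - (q_F + q_X) = 0.
Forge's profit: π_F = (431 - Q)q_F - (134q_F). Setting ∂π_F/∂q_F = 0: 297 - 2q_F - (q_A + q_X) = 0.
Xenon's profit: π_X = (431 - Q)q_X - (198q_X). Setting ∂π_X/∂q_X = 0: 233 - 2q_X - (q_A + q_F) = 0.
Adding the 3 conditions: 921 − 2Q − 2Q = 0, i.e. Q = 921/4.
Back-substituting: q_A = (391 − 921/4) = 643/4, q_F = (297 − 921/4) = 267/4, q_X = (233 − 921/4) = 11/4.
Total output Q = 921/4, so price P = 431 - 921/4 = 803/4.

200.75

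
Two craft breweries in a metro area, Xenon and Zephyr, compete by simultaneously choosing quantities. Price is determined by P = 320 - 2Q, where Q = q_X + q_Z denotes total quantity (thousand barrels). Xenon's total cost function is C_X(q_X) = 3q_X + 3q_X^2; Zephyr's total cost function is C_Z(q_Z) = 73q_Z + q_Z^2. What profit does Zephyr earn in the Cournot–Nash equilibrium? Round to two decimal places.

3224.71

Xenon's profit: π_X = (320 - 2Q)q_X - (3q_X + 3q_X²). Setting ∂π_X/∂q_X = 0: 317 - 10q_X - 2(q_Z) = 0.
Zephyr's profit: π_Z = (320 - 2Q)q_Z - (73q_Z + q_Z²). Setting ∂π_Z/∂q_Z = 0: 247 - 6q_Z - 2(q_X) = 0.
So q_X = (317 - 2q_Z)/10 and q_Z = (247 - 2q_X)/6.
Solving the pair: q_X = 176/7, q_Z = 459/14.
Price P = 320 - 2·(811/14) = 1429/7.
Zephyr's profit: (1429/7)·(459/14) - 73·(459/14) - (459/14)² = 3224.7092.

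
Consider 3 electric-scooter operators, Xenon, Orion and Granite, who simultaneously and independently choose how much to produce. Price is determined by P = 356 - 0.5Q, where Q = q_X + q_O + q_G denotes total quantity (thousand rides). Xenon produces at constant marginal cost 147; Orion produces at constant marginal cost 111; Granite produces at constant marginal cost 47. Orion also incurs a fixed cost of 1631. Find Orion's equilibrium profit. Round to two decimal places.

4255.13

Xenon's profit: π_X = (356 - 0.5Q)q_X - (147q_X). Setting ∂π_X/∂q_X = 0: 209 - q_X - (1/2)(q_O + q_G) = 0.
Orion's profit: π_O = (356 - 0.5Q)q_O - (111q_O). Setting ∂π_O/∂q_O = 0: 245 - q_O - (1/2)(q_X + q_G) = 0.
Granite's first-order condition: 309 - q_G - (1/2)(q_X + q_O) = 0.
Adding the 3 conditions: 763 − Q − Q = 0, i.e. Q = 763/2.
Back-substituting: q_X = (209 − 763/4)/(1/2) = 73/2, q_O = (245 − 763/4)/(1/2) = 217/2, q_G = (309 − 763/4)/(1/2) = 473/2.
Price P = 356 - (1/2)·(763/2) = 661/4.
Orion's profit: (661/4 - 111)·(217/2) - 1631 = 4255.1250.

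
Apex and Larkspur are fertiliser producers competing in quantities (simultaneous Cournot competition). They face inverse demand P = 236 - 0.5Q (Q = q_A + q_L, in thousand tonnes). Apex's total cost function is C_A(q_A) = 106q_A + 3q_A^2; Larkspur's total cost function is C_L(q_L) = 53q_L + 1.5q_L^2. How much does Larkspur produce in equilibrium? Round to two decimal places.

Apex's profit: π_A = (236 - 0.5Q)q_A - (106q_A + 3q_A²). Setting ∂π_A/∂q_A = 0: 130 - 7q_A - (1/2)(q_L) = 0.
Larkspur's first-order condition: 183 - 4q_L - (1/2)(q_A) = 0.
Best responses: q_A = (130 - (1/2)q_L)/7, q_L = (183 - (1/2)q_A)/4.
Solving the pair: q_A = 1714/111, q_L = 43.8198.

43.82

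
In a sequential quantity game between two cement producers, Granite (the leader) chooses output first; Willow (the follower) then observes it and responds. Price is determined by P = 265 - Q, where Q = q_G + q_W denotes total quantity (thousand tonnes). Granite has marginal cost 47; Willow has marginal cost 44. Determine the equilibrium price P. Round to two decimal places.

100.75

Solve by backward induction. Given q_G, the follower Willow maximises π_W = (265 - q_G - q_W)q_W - 44q_W.
Follower FOC: 221 - q_G - 2q_W = 0, so q_W(q_G) = (221 - q_G)/2.
Granite substitutes q_W(q_G) into its own profit: π_G = q_G(265 - q_G - (221 - q_G)/2) - 47q_G = (309/2 - (1/2)q_G)q_G - 47q_G.
The leader's first-order condition 215/2 - q_G = 0 yields q_G = 215/2.
Then q_W = (221 - 215/2)/2 = 227/4.
Total output Q = 657/4, so price P = 265 - 657/4 = 403/4.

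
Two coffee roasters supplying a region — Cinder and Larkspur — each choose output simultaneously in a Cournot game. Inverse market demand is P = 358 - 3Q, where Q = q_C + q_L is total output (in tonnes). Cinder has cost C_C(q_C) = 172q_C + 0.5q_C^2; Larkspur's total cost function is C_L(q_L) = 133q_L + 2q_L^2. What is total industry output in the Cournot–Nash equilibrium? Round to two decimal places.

36.10

Cinder's profit: π_C = (358 - 3Q)q_C - (172q_C + (1/2)q_C²). Setting ∂π_C/∂q_C = 0: 186 - 7q_C - 3(q_L) = 0.
Larkspur's first-order condition: 225 - 10q_L - 3(q_C) = 0.
Best responses: q_C = (186 - 3q_L)/7, q_L = (225 - 3q_C)/10.
Substituting one into the other gives q_C = 1185/61 and q_L = 1017/61.
Total output Q = 1185/61 + 1017/61 = 36.0984.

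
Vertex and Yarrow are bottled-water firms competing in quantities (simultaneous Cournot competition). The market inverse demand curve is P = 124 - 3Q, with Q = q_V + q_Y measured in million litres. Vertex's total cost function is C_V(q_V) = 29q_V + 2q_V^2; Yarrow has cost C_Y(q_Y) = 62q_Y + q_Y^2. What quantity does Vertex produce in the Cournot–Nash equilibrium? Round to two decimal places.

Vertex's profit: π_V = (124 - 3Q)q_V - (29q_V + 2q_V²). Setting ∂π_V/∂q_V = 0: 95 - 10q_V - 3(q_Y) = 0.
Yarrow's profit: π_Y = (124 - 3Q)q_Y - (62q_Y + q_Y²). Setting ∂π_Y/∂q_Y = 0: 62 - 8q_Y - 3(q_V) = 0.
So q_V = (95 - 3q_Y)/10 and q_Y = (62 - 3q_V)/8.
Solving the pair: q_V = 574/71, q_Y = 335/71.

8.08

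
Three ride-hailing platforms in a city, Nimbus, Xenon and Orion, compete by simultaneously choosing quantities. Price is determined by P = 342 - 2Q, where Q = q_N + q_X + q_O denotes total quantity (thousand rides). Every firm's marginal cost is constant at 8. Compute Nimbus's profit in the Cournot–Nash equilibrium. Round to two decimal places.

A representative firm's profit is π_i = q_i(342 - 2Q) - 8q_i.
First-order condition (treating rivals' output as given): 334 - 4q_i - 2·Σ_{j≠i} q_j = 0.
With identical firms every q_j equals q_i, so Σ_{j≠i} q_j = 2q_i and 334 = 8q_i, giving q_i = 167/4.
Price P = 342 - 2·(501/4) = 183/2.
Nimbus's profit: (183/2 - 8)·(167/4) = 3486.1250.

3486.13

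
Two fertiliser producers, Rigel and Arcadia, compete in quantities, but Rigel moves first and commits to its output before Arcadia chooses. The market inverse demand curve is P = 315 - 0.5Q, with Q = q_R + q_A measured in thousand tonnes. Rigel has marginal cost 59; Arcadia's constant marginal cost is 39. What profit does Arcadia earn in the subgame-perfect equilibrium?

12482

Solve by backward induction. Given q_R, the follower Arcadia maximises π_A = (315 - (1/2)q_R - (1/2)q_A)q_A - 39q_A.
∂π_A/∂q_A = 276 - (1/2)q_R - q_A = 0 gives the reaction function q_A = (276 - (1/2)q_R).
Rigel substitutes q_A(q_R) into its own profit: π_R = q_R(315 - (1/2)q_R - (276 - (1/2)q_R)/2) - 59q_R = (177 - (1/4)q_R)q_R - 59q_R.
Maximising: ∂π_R/∂q_R = 118 - (1/2)q_R = 0, giving q_R = 236.
Then q_A = (276 - (1/2)·236) = 158.
Price P = 315 - (1/2)·394 = 118.
Arcadia's profit: (118 - 39)·158 = 12482.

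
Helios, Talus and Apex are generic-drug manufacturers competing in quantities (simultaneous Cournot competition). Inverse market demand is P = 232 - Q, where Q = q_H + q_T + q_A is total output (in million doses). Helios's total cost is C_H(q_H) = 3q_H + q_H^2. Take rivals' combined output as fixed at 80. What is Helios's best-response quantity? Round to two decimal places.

With rivals' combined output fixed at 80, Helios's profit is π_H = (232 - 80 - q_H)q_H - (3q_H + q_H²) = (152 - q_H)q_H - (3q_H + q_H²).
∂π_H/∂q_H = 149 - 4q_H = 0, so q_H = 149/4.

37.25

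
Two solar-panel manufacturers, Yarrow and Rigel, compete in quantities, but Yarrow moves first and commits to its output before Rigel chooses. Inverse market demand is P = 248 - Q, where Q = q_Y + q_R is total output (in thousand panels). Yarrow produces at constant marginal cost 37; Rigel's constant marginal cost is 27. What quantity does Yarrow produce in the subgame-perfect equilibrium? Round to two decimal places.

The follower Rigel best-responds to any q_Y: π_R = (248 - Q)q_R - 27q_R.
∂π_R/∂q_R = 221 - q_Y - 2q_R = 0 gives the reaction function q_R = (221 - q_Y)/2.
The leader anticipates this reaction. Substituting into P = 248 - Q gives P = 275/2 - (1/2)q_Y, so π_Y = (275/2 - (1/2)q_Y)q_Y - 37q_Y.
The leader's first-order condition 201/2 - q_Y = 0 yields q_Y = 201/2.
Then q_R = (221 - 201/2)/2 = 241/4.

100.50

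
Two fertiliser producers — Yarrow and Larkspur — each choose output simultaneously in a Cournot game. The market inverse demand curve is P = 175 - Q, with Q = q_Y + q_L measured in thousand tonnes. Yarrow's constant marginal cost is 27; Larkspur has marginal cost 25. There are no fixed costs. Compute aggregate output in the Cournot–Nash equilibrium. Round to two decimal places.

99.33

Yarrow's profit: π_Y = (175 - Q)q_Y - (27q_Y). Setting ∂π_Y/∂q_Y = 0: 148 - 2q_Y - (q_L) = 0.
Larkspur's first-order condition: 150 - 2q_L - (q_Y) = 0.
Best responses: q_Y = (148 - q_L)/2, q_L = (150 - q_Y)/2.
Substituting one into the other gives q_Y = 146/3 and q_L = 152/3.
Total output Q = 146/3 + 152/3 = 298/3.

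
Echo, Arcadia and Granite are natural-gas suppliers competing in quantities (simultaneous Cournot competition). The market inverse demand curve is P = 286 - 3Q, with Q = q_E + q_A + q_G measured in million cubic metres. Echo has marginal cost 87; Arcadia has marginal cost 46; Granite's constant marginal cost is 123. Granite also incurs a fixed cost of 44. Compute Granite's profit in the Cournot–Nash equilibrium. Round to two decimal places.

Echo's profit: π_E = (286 - 3Q)q_E - (87q_E). Setting ∂π_E/∂q_E = 0: 199 - 6q_E - 3(q_A + q_G) = 0.
Arcadia's first-order condition: 240 - 6q_A - 3(q_E + q_G) = 0.
Granite's first-order condition: 163 - 6q_G - 3(q_E + q_A) = 0.
Adding the 3 first-order conditions: 602 − 12Q = 0, so Q = 301/6.
Back-substituting: q_E = (199 − 301/2)/3 = 97/6, q_A = (240 − 301/2)/3 = 179/6, q_G = (163 − 301/2)/3 = 25/6.
Price P = 286 - 3·(301/6) = 271/2.
Granite's profit: (271/2 - 123)·(25/6) - 44 = 97/12.

8.08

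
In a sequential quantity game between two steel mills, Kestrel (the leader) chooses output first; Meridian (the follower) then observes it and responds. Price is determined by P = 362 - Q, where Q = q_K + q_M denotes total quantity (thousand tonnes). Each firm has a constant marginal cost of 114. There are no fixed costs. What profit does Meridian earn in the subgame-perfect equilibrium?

Solve by backward induction. Given q_K, the follower Meridian maximises π_M = (362 - q_K - q_M)q_M - 114q_M.
Follower FOC: 248 - q_K - 2q_M = 0, so q_M(q_K) = (248 - q_K)/2.
Kestrel substitutes q_M(q_K) into its own profit: π_K = q_K(362 - q_K - (248 - q_K)/2) - 114q_K = (238 - (1/2)q_K)q_K - 114q_K.
Maximising: ∂π_K/∂q_K = 124 - q_K = 0, giving q_K = 124.
Then q_M = (248 - 124)/2 = 62.
Price P = 362 - 186 = 176.
Meridian's profit: (176 - 114)·62 = 3844.

3844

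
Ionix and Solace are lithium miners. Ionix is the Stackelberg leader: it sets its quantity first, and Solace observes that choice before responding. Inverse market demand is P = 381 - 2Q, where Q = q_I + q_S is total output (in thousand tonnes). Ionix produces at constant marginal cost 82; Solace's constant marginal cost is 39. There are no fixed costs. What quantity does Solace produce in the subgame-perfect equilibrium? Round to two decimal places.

53.50

Solve by backward induction. Given q_I, the follower Solace maximises π_S = (381 - 2q_I - 2q_S)q_S - 39q_S.
Follower FOC: 342 - 2q_I - 4q_S = 0, so q_S(q_I) = (342 - 2q_I)/4.
The leader anticipates this reaction. Substituting into P = 381 - 2Q gives P = 210 - q_I, so π_I = (210 - q_I)q_I - 82q_I.
Leader FOC: 128 - 2q_I = 0, so q_I = 64.
Then q_S = (342 - 2·64)/4 = 107/2.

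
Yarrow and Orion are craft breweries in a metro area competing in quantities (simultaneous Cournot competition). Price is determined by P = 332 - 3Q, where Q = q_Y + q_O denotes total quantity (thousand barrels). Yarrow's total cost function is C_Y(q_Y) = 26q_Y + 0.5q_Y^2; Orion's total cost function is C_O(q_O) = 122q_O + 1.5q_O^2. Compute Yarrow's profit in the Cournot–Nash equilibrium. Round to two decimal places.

Yarrow's profit: π_Y = (332 - 3Q)q_Y - (26q_Y + (1/2)q_Y²). Setting ∂π_Y/∂q_Y = 0: 306 - 7q_Y - 3(q_O) = 0.
Orion's profit: π_O = (332 - 3Q)q_O - (122q_O + (3/2)q_O²). Setting ∂π_O/∂q_O = 0: 210 - 9q_O - 3(q_Y) = 0.
Rearranging gives the reaction functions q_Y = (306 - 3q_O)/7 and q_O = (210 - 3q_Y)/9.
Solving the pair: q_Y = 118/3, q_O = 92/9.
Price P = 332 - 3·(446/9) = 550/3.
Yarrow's profit: (550/3)·(118/3) - 26·(118/3) - (1/2)(118/3)² = 5414.8889.

5414.89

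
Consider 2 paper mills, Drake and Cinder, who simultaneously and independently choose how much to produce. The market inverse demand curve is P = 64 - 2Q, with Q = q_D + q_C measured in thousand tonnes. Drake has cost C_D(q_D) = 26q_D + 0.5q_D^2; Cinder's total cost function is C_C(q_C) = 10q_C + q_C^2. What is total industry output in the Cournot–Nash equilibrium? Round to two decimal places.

12.08

Drake's profit: π_D = (64 - 2Q)q_D - (26q_D + (1/2)q_D²). Setting ∂π_D/∂q_D = 0: 38 - 5q_D - 2(q_C) = 0.
Cinder's profit: π_C = (64 - 2Q)q_C - (10q_C + q_C²). Setting ∂π_C/∂q_C = 0: 54 - 6q_C - 2(q_D) = 0.
So q_D = (38 - 2q_C)/5 and q_C = (54 - 2q_D)/6.
Solving the pair: q_D = 60/13, q_C = 97/13.
Total output Q = 60/13 + 97/13 = 157/13.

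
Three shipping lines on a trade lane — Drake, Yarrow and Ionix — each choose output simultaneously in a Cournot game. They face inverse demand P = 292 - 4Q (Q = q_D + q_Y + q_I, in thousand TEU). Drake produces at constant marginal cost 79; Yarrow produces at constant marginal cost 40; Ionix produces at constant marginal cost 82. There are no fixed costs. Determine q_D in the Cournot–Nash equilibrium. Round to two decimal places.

Drake's profit: π_D = (292 - 4Q)q_D - (79q_D). Setting ∂π_D/∂q_D = 0: 213 - 8q_D - 4(q_Y + q_I) = 0.
Yarrow's profit: π_Y = (292 - 4Q)q_Y - (40q_Y). Setting ∂π_Y/∂q_Y = 0: 252 - 8q_Y - 4(q_D + q_I) = 0.
Ionix's first-order condition: 210 - 8q_I - 4(q_D + q_Y) = 0.
Adding the 3 first-order conditions: 675 − 16Q = 0, so Q = 675/16.
Back-substituting: q_D = (213 − 675/4)/4 = 177/16, q_Y = (252 − 675/4)/4 = 333/16, q_I = (210 − 675/4)/4 = 165/16.

11.06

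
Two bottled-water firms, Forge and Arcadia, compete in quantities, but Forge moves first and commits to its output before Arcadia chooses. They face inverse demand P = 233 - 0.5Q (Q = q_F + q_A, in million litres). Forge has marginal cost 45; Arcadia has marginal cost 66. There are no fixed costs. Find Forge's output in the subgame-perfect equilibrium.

The follower Arcadia best-responds to any q_F: π_A = (233 - 0.5Q)q_A - 66q_A.
Follower FOC: 167 - (1/2)q_F - q_A = 0, so q_A(q_F) = (167 - (1/2)q_F).
Forge substitutes q_A(q_F) into its own profit: π_F = q_F(233 - (1/2)q_F - (167 - (1/2)q_F)/2) - 45q_F = (299/2 - (1/4)q_F)q_F - 45q_F.
The leader's first-order condition 209/2 - (1/2)q_F = 0 yields q_F = 209.
Then q_A = (167 - (1/2)·209) = 125/2.

209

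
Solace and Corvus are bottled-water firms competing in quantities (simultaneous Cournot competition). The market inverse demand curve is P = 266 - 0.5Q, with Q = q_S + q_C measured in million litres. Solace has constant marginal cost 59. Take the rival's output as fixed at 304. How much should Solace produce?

55

With the rival's output fixed at 304, Solace's profit is π_S = (266 - (1/2)·304 - (1/2)q_S)q_S - (59q_S) = (114 - (1/2)q_S)q_S - (59q_S).
∂π_S/∂q_S = 55 - q_S = 0, so q_S = 55.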